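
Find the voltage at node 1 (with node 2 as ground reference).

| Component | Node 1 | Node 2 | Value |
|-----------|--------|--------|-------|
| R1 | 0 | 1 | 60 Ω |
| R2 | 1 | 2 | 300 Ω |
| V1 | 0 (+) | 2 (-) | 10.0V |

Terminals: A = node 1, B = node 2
Nodal analysis, taking node 2 as the 0 V reference.
Source V1 fixes V_0 = 10 V.
KCL at each unknown node (sum of currents leaving = 0; resistances in Ω):
  Node 1: (V_1 - 10)/60 + (V_1 - 0)/300 = 0
Collecting terms: 0.02 × V_1 = 0.1667  =>  V_1 = 8.333 V
The requested potential is V_1 = 8.333 V.

Final answer: V_1 = 8.333 V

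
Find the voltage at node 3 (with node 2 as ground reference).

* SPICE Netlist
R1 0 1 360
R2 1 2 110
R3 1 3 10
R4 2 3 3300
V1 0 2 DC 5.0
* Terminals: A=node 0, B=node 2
Nodal analysis, taking node 2 as the 0 V reference.
Source V1 fixes V_0 = 5 V.
KCL at each unknown node (sum of currents leaving = 0; resistances in Ω):
  Node 1: (V_1 - 5)/360 + (V_1 - 0)/110 + (V_1 - V_3)/10 = 0
  Node 3: (V_3 - V_1)/10 + (V_3 - 0)/3300 = 0
Collecting terms (coefficients in siemens):
  0.1119·V_1 - 0.1·V_3 = 0.01389
  0.1003·V_3 - 0.1·V_1 = 0
Determinant D = (0.1119)(0.1003) - (-0.1)(-0.1) = 0.001221
V_1 = [(0.01389)(0.1003) - (-0.1)(0)]/D = 1.141 V
V_3 = [(0.1119)(0) - (0.01389)(-0.1)]/D = 1.138 V
The requested potential is V_3 = 1.138 V.

Final answer: V_3 = 1.138 V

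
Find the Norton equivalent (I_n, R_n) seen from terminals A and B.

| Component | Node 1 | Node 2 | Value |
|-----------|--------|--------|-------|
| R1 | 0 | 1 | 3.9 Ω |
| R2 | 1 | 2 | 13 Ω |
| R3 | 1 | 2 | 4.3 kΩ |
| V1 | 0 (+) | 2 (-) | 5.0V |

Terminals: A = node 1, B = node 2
Find the Thévenin equivalent first; then I_n = V_th/R_th and R_n = R_th.
Step 1 — V_th is the open-circuit voltage V_A - V_B (nothing connected across the terminals).
Nodal analysis, taking node 2 as the 0 V reference.
Source V1 fixes V_0 = 5 V.
KCL at each unknown node (sum of currents leaving = 0; resistances in Ω):
  Node 1: (V_1 - 5)/3.9 + (V_1 - 0)/13 + (V_1 - 0)/4300 = 0
Collecting terms: 0.3336 × V_1 = 1.282  =>  V_1 = 3.843 V
V_th = V_1 - V_2 = 3.843 - 0 = 3.843 V
Step 2 — R_th: zero the source — replace V1 by a short circuit (node 2 merges into node 0) — and find the resistance seen between A (node 1) and B (node 0).
Reduce the network between node 1 (A) and node 0 (B) by series/parallel combination:
  Rp1 = R1 ‖ R2 ‖ R3 (parallel, all between nodes 0 and 1) = 1/(1/3.9 + 1/13 + 1/4300) = 2.998 Ω
R_th = 2.998 Ω
I_n = V_th/R_th = 3.843/2.998 = 1.282 A, and R_n = R_th = 2.998 Ω

Final answer: I_n = 1.282 A, R_n = 2.998 Ω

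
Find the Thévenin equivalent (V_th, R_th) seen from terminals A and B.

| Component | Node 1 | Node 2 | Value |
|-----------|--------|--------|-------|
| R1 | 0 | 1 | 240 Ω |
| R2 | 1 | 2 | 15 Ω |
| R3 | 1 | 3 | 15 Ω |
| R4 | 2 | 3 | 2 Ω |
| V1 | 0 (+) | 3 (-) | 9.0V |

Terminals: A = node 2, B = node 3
Step 1 — V_th is the open-circuit voltage V_A - V_B (nothing connected across the terminals).
Nodal analysis, taking node 3 as the 0 V reference.
Source V1 fixes V_0 = 9 V.
KCL at each unknown node (sum of currents leaving = 0; resistances in Ω):
  Node 1: (V_1 - 9)/240 + (V_1 - V_2)/15 + (V_1 - 0)/15 = 0
  Node 2: (V_2 - V_1)/15 + (V_2 - 0)/2 = 0
Collecting terms (coefficients in siemens):
  0.1375·V_1 - 0.06667·V_2 = 0.0375
  0.5667·V_2 - 0.06667·V_1 = 0
Determinant D = (0.1375)(0.5667) - (-0.06667)(-0.06667) = 0.07347
V_1 = [(0.0375)(0.5667) - (-0.06667)(0)]/D = 0.2892 V
V_2 = [(0.1375)(0) - (0.0375)(-0.06667)]/D = 0.03403 V
V_th = V_2 - V_3 = 0.03403 - 0 = 0.03403 V
Step 2 — R_th: zero the source — replace V1 by a short circuit (node 3 merges into node 0) — and find the resistance seen between A (node 2) and B (node 0).
Reduce the network between node 2 (A) and node 0 (B) by series/parallel combination:
  Rp1 = R1 ‖ R3 (parallel, both between nodes 0 and 1) = 1/(1/240 + 1/15) = 14.12 Ω
  Rs1 = R2 + Rp1 (series, joined only at node 1) = 15 + 14.12 = 29.12 Ω
  Rp2 = R4 ‖ Rs1 (parallel, both between nodes 0 and 2) = 1/(1/2 + 1/29.12) = 1.871 Ω
R_th = 1.871 Ω

Final answer: V_th = 0.03403 V, R_th = 1.871 Ω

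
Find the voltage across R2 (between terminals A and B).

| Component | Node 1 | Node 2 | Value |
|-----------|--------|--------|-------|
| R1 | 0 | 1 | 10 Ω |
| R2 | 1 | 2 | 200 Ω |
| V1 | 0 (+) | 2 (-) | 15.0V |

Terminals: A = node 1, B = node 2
R1 and R2 are in series across V1 (node 0 → node 1 → node 2), and the output A–B is taken across R2, so this is a voltage divider.
Series current: I = V1/(R1 + R2) = 15/(10 + 200) = 15/210 = 0.07143 A
V_R2 = I × R2 = V1 × R2/(R1 + R2) = 15 × 200/210 = 14.29 V

Final answer: 14.29 V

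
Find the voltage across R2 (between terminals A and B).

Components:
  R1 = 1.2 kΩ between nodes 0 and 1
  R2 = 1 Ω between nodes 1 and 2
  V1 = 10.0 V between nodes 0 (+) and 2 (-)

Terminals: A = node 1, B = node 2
R1 and R2 are in series across V1 (node 0 → node 1 → node 2), and the output A–B is taken across R2, so this is a voltage divider.
Series current: I = V1/(R1 + R2) = 10/(1200 + 1) = 10/1201 = 0.008326 A
V_R2 = I × R2 = V1 × R2/(R1 + R2) = 10 × 1/1201 = 0.008326 V

Final answer: 0.008326 V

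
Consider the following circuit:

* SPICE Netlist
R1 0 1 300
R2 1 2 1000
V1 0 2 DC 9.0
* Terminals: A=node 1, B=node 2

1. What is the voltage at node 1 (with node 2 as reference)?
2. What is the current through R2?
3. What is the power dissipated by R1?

Nodal analysis, taking node 2 as the 0 V reference.
Source V1 fixes V_0 = 9 V.
KCL at each unknown node (sum of currents leaving = 0; resistances in Ω):
  Node 1: (V_1 - 9)/300 + (V_1 - 0)/1000 = 0
Collecting terms: 0.004333 × V_1 = 0.03  =>  V_1 = 6.923 V
Part 1:
  Read off the nodal solution: V_1 = 6.923 V
Part 2:
  I_R2 = (V_1 - V_2)/R2 = (6.923 - 0)/1000 = 0.006923 A
  Magnitude: I_R2 = 0.006923 A
Part 3:
  I_R1 = (V_0 - V_1)/R1 = (9 - 6.923)/300 = 0.006923 A
  P_R1 = I_R1² × R1 = (0.006923)² × 300 = 0.01438 W

Final answers:
1. V_1 = 6.923 V
2. I_R2 = 0.006923 A
3. P_R1 = 0.01438 W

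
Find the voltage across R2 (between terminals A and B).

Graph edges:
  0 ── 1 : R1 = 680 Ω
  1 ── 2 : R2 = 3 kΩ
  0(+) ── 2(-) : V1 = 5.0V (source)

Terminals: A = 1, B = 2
R1 and R2 are in series across V1 (node 0 → node 1 → node 2), and the output A–B is taken across R2, so this is a voltage divider.
Series current: I = V1/(R1 + R2) = 5/(680 + 3000) = 5/3680 = 0.001359 A
V_R2 = I × R2 = V1 × R2/(R1 + R2) = 5 × 3000/3680 = 4.076 V

Final answer: 4.076 V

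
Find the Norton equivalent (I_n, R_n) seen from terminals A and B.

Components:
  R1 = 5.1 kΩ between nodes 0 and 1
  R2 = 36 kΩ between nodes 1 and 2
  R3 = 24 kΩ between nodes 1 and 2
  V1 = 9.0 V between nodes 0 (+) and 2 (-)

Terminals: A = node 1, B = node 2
Find the Thévenin equivalent first; then I_n = V_th/R_th and R_n = R_th.
Step 1 — V_th is the open-circuit voltage V_A - V_B (nothing connected across the terminals).
Nodal analysis, taking node 2 as the 0 V reference.
Source V1 fixes V_0 = 9 V.
KCL at each unknown node (sum of currents leaving = 0; resistances in Ω):
  Node 1: (V_1 - 9)/5100 + (V_1 - 0)/36000 + (V_1 - 0)/24000 = 0
Collecting terms: 0.0002655 × V_1 = 0.001765  =>  V_1 = 6.646 V
V_th = V_1 - V_2 = 6.646 - 0 = 6.646 V
Step 2 — R_th: zero the source — replace V1 by a short circuit (node 2 merges into node 0) — and find the resistance seen between A (node 1) and B (node 0).
Reduce the network between node 1 (A) and node 0 (B) by series/parallel combination:
  Rp1 = R1 ‖ R2 ‖ R3 (parallel, all between nodes 0 and 1) = 1/(1/5100 + 1/36000 + 1/24000) = 3766 Ω
R_th = 3.766 kΩ
I_n = V_th/R_th = 6.646/3766 = 0.001765 A, and R_n = R_th = 3.766 kΩ

Final answer: I_n = 0.001765 A, R_n = 3.766 kΩ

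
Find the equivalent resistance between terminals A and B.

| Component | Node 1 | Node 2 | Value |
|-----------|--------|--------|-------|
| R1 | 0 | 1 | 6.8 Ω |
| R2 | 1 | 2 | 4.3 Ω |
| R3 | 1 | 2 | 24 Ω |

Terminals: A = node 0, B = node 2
Reduce the network between node 0 (A) and node 2 (B) by series/parallel combination:
  Rp1 = R2 ‖ R3 (parallel, both between nodes 1 and 2) = 1/(1/4.3 + 1/24) = 3.647 Ω
  Rs1 = R1 + Rp1 (series, joined only at node 1) = 6.8 + 3.647 = 10.45 Ω
R_eq = 10.45 Ω

Final answer: 10.45 Ω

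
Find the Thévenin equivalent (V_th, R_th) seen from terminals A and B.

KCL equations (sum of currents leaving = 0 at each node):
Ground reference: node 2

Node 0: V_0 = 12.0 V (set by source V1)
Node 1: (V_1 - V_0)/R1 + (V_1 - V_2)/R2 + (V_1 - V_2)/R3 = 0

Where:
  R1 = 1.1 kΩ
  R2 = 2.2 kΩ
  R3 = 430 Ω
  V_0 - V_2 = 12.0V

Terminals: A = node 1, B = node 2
Step 1 — V_th is the open-circuit voltage V_A - V_B (nothing connected across the terminals).
Nodal analysis, taking node 2 as the 0 V reference.
Source V1 fixes V_0 = 12 V.
KCL at each unknown node (sum of currents leaving = 0; resistances in Ω):
  Node 1: (V_1 - 12)/1100 + (V_1 - 0)/2200 + (V_1 - 0)/430 = 0
Collecting terms: 0.003689 × V_1 = 0.01091  =>  V_1 = 2.957 V
V_th = V_1 - V_2 = 2.957 - 0 = 2.957 V
Step 2 — R_th: zero the source — replace V1 by a short circuit (node 2 merges into node 0) — and find the resistance seen between A (node 1) and B (node 0).
Reduce the network between node 1 (A) and node 0 (B) by series/parallel combination:
  Rp1 = R1 ‖ R2 ‖ R3 (parallel, all between nodes 0 and 1) = 1/(1/1100 + 1/2200 + 1/430) = 271.1 Ω
R_th = 271.1 Ω

Final answer: V_th = 2.957 V, R_th = 271.1 Ω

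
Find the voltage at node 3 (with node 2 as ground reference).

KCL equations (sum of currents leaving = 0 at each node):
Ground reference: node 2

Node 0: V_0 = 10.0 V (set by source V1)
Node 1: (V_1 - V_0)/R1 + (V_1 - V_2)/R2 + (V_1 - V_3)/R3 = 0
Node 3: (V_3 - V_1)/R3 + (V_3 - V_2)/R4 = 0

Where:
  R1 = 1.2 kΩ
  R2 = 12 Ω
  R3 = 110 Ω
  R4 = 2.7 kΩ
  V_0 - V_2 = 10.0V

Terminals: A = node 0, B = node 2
Nodal analysis, taking node 2 as the 0 V reference.
Source V1 fixes V_0 = 10 V.
KCL at each unknown node (sum of currents leaving = 0; resistances in Ω):
  Node 1: (V_1 - 10)/1200 + (V_1 - 0)/12 + (V_1 - V_3)/110 = 0
  Node 3: (V_3 - V_1)/110 + (V_3 - 0)/2700 = 0
Collecting terms (coefficients in siemens):
  0.09326·V_1 - 0.009091·V_3 = 0.008333
  0.009461·V_3 - 0.009091·V_1 = 0
Determinant D = (0.09326)(0.009461) - (-0.009091)(-0.009091) = 0.0007997
V_1 = [(0.008333)(0.009461) - (-0.009091)(0)]/D = 0.09859 V
V_3 = [(0.09326)(0) - (0.008333)(-0.009091)]/D = 0.09473 V
The requested potential is V_3 = 0.09473 V.

Final answer: V_3 = 0.09473 V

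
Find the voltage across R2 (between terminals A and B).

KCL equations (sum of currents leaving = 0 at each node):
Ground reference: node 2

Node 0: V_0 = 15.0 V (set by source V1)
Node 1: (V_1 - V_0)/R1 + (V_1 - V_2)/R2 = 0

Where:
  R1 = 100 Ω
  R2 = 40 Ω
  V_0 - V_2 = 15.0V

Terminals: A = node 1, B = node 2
R1 and R2 are in series across V1 (node 0 → node 1 → node 2), and the output A–B is taken across R2, so this is a voltage divider.
Series current: I = V1/(R1 + R2) = 15/(100 + 40) = 15/140 = 0.1071 A
V_R2 = I × R2 = V1 × R2/(R1 + R2) = 15 × 40/140 = 4.286 V

Final answer: 4.286 V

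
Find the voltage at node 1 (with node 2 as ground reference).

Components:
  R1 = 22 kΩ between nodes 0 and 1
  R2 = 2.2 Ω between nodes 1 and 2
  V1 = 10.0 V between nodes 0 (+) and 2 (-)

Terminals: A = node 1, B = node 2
Nodal analysis, taking node 2 as the 0 V reference.
Source V1 fixes V_0 = 10 V.
KCL at each unknown node (sum of currents leaving = 0; resistances in Ω):
  Node 1: (V_1 - 10)/22000 + (V_1 - 0)/2.2 = 0
Collecting terms: 0.4546 × V_1 = 0.0004545  =>  V_1 = 0.0009999 V
The requested potential is V_1 = 0.0009999 V.

Final answer: V_1 = 0.0009999 V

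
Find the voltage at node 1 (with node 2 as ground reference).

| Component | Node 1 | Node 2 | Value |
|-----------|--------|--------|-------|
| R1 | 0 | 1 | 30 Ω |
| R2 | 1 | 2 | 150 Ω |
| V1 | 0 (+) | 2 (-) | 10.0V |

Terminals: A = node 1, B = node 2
Nodal analysis, taking node 2 as the 0 V reference.
Source V1 fixes V_0 = 10 V.
KCL at each unknown node (sum of currents leaving = 0; resistances in Ω):
  Node 1: (V_1 - 10)/30 + (V_1 - 0)/150 = 0
Collecting terms: 0.04 × V_1 = 0.3333  =>  V_1 = 8.333 V
The requested potential is V_1 = 8.333 V.

Final answer: V_1 = 8.333 V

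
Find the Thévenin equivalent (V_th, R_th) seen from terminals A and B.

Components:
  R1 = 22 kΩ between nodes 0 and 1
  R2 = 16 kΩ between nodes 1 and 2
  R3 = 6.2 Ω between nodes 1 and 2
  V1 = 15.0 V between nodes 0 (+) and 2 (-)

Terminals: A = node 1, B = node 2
Step 1 — V_th is the open-circuit voltage V_A - V_B (nothing connected across the terminals).
Nodal analysis, taking node 2 as the 0 V reference.
Source V1 fixes V_0 = 15 V.
KCL at each unknown node (sum of currents leaving = 0; resistances in Ω):
  Node 1: (V_1 - 15)/22000 + (V_1 - 0)/16000 + (V_1 - 0)/6.2 = 0
Collecting terms: 0.1614 × V_1 = 0.0006818  =>  V_1 = 0.004224 V
V_th = V_1 - V_2 = 0.004224 - 0 = 0.004224 V
Step 2 — R_th: zero the source — replace V1 by a short circuit (node 2 merges into node 0) — and find the resistance seen between A (node 1) and B (node 0).
Reduce the network between node 1 (A) and node 0 (B) by series/parallel combination:
  Rp1 = R1 ‖ R2 ‖ R3 (parallel, all between nodes 0 and 1) = 1/(1/22000 + 1/16000 + 1/6.2) = 6.196 Ω
R_th = 6.196 Ω

Final answer: V_th = 0.004224 V, R_th = 6.196 Ω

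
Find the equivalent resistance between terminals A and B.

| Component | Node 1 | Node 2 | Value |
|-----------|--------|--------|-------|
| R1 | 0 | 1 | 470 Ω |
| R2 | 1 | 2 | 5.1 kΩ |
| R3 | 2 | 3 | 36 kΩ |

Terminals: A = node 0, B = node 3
Reduce the network between node 0 (A) and node 3 (B) by series/parallel combination:
  Rs1 = R1 + R2 (series, joined only at node 1) = 470 + 5100 = 5570 Ω
  Rs2 = R3 + Rs1 (series, joined only at node 2) = 36000 + 5570 = 41570 Ω
R_eq = 41.57 kΩ

Final answer: 41.57 kΩ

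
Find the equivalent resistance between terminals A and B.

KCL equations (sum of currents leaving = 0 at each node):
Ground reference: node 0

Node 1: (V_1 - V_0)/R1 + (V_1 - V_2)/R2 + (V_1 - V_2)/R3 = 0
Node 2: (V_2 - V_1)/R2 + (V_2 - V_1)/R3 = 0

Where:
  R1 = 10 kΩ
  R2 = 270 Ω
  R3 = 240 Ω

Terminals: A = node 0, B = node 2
Reduce the network between node 0 (A) and node 2 (B) by series/parallel combination:
  Rp1 = R2 ‖ R3 (parallel, both between nodes 1 and 2) = 1/(1/270 + 1/240) = 127.1 Ω
  Rs1 = R1 + Rp1 (series, joined only at node 1) = 10000 + 127.1 = 10130 Ω
R_eq = 10.13 kΩ

Final answer: 10.13 kΩ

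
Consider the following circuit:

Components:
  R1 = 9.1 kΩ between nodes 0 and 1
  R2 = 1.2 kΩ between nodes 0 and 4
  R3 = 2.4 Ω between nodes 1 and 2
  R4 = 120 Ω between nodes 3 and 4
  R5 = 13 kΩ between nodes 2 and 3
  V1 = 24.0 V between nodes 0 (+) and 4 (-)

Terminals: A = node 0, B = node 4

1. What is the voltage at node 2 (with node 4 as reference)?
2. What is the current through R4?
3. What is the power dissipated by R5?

Nodal analysis, taking node 4 as the 0 V reference.
Source V1 fixes V_0 = 24 V.
KCL at each unknown node (sum of currents leaving = 0; resistances in Ω):
  Node 1: (V_1 - 24)/9100 + (V_1 - V_2)/2.4 = 0
  Node 2: (V_2 - V_1)/2.4 + (V_2 - V_3)/13000 = 0
  Node 3: (V_3 - 0)/120 + (V_3 - V_2)/13000 = 0
Collecting terms (coefficients in siemens):
  0.4168·V_1 - 0.4167·V_2 = 0.002637
  0.4167·V_2 - 0.4167·V_1 - 0.00007692·V_3 = 0
  0.00841·V_3 - 0.00007692·V_2 = 0
Solving these 3 simultaneous equations (Gaussian elimination) gives:
  V_1 = 14.17 V, V_2 = 14.17 V, V_3 = 0.1296 V
Part 1:
  Read off the nodal solution: V_2 = 14.17 V
Part 2:
  I_R4 = (V_3 - V_4)/R4 = (0.1296 - 0)/120 = 0.00108 A
  Magnitude: I_R4 = 0.00108 A
Part 3:
  I_R5 = (V_2 - V_3)/R5 = (14.17 - 0.1296)/13000 = 0.00108 A
  P_R5 = I_R5² × R5 = (0.00108)² × 13000 = 0.01516 W

Final answers:
1. V_2 = 14.17 V
2. I_R4 = 0.00108 A
3. P_R5 = 0.01516 W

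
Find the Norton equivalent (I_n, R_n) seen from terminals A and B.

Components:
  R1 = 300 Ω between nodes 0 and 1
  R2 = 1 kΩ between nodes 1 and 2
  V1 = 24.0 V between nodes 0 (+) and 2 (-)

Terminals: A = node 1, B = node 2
Find the Thévenin equivalent first; then I_n = V_th/R_th and R_n = R_th.
Step 1 — V_th is the open-circuit voltage V_A - V_B (nothing connected across the terminals).
Nodal analysis, taking node 2 as the 0 V reference.
Source V1 fixes V_0 = 24 V.
KCL at each unknown node (sum of currents leaving = 0; resistances in Ω):
  Node 1: (V_1 - 24)/300 + (V_1 - 0)/1000 = 0
Collecting terms: 0.004333 × V_1 = 0.08  =>  V_1 = 18.46 V
V_th = V_1 - V_2 = 18.46 - 0 = 18.46 V
Step 2 — R_th: zero the source — replace V1 by a short circuit (node 2 merges into node 0) — and find the resistance seen between A (node 1) and B (node 0).
Reduce the network between node 1 (A) and node 0 (B) by series/parallel combination:
  Rp1 = R1 ‖ R2 (parallel, both between nodes 0 and 1) = 1/(1/300 + 1/1000) = 230.8 Ω
R_th = 230.8 Ω
I_n = V_th/R_th = 18.46/230.8 = 0.08 A, and R_n = R_th = 230.8 Ω

Final answer: I_n = 0.08 A, R_n = 230.8 Ω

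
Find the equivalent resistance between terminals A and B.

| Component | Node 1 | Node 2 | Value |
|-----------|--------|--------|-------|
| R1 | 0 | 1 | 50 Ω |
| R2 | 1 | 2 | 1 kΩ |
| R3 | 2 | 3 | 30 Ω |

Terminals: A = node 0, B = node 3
Reduce the network between node 0 (A) and node 3 (B) by series/parallel combination:
  Rs1 = R1 + R2 (series, joined only at node 1) = 50 + 1000 = 1050 Ω
  Rs2 = R3 + Rs1 (series, joined only at node 2) = 30 + 1050 = 1080 Ω
R_eq = 1.08 kΩ

Final answer: 1.08 kΩ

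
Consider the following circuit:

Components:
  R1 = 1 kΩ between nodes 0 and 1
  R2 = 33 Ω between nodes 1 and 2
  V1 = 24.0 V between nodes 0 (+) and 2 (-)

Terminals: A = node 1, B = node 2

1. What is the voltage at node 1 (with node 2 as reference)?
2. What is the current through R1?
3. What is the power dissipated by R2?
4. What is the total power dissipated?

Nodal analysis, taking node 2 as the 0 V reference.
Source V1 fixes V_0 = 24 V.
KCL at each unknown node (sum of currents leaving = 0; resistances in Ω):
  Node 1: (V_1 - 24)/1000 + (V_1 - 0)/33 = 0
Collecting terms: 0.0313 × V_1 = 0.024  =>  V_1 = 0.7667 V
Part 1:
  Read off the nodal solution: V_1 = 0.7667 V
Part 2:
  I_R1 = (V_0 - V_1)/R1 = (24 - 0.7667)/1000 = 0.02323 A
  Magnitude: I_R1 = 0.02323 A
Part 3:
  I_R2 = (V_1 - V_2)/R2 = (0.7667 - 0)/33 = 0.02323 A
  P_R2 = I_R2² × R2 = (0.02323)² × 33 = 0.01781 W
Part 4:
  Power in each resistor, P = (ΔV)²/R:
    P_R1 = (24 - 0.7667)²/1000 = 0.5398 W
    P_R2 = (0.7667 - 0)²/33 = 0.01781 W
  P_total = P_R1 + P_R2 = 0.5576 W

Final answers:
1. V_1 = 0.7667 V
2. I_R1 = 0.02323 A
3. P_R2 = 0.01781 W
4. P_total = 0.5576 W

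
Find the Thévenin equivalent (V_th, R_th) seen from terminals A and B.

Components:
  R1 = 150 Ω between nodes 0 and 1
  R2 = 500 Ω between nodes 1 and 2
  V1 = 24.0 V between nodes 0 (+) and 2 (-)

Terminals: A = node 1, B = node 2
Step 1 — V_th is the open-circuit voltage V_A - V_B (nothing connected across the terminals).
Nodal analysis, taking node 2 as the 0 V reference.
Source V1 fixes V_0 = 24 V.
KCL at each unknown node (sum of currents leaving = 0; resistances in Ω):
  Node 1: (V_1 - 24)/150 + (V_1 - 0)/500 = 0
Collecting terms: 0.008667 × V_1 = 0.16  =>  V_1 = 18.46 V
V_th = V_1 - V_2 = 18.46 - 0 = 18.46 V
Step 2 — R_th: zero the source — replace V1 by a short circuit (node 2 merges into node 0) — and find the resistance seen between A (node 1) and B (node 0).
Reduce the network between node 1 (A) and node 0 (B) by series/parallel combination:
  Rp1 = R1 ‖ R2 (parallel, both between nodes 0 and 1) = 1/(1/150 + 1/500) = 115.4 Ω
R_th = 115.4 Ω

Final answer: V_th = 18.46 V, R_th = 115.4 Ω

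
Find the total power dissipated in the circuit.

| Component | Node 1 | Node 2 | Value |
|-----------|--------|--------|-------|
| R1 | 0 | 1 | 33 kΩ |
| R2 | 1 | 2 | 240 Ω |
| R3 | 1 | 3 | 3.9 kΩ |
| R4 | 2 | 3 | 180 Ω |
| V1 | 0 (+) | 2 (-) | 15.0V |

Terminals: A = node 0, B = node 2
Nodal analysis, taking node 2 as the 0 V reference.
Source V1 fixes V_0 = 15 V.
KCL at each unknown node (sum of currents leaving = 0; resistances in Ω):
  Node 1: (V_1 - 15)/33000 + (V_1 - 0)/240 + (V_1 - V_3)/3900 = 0
  Node 3: (V_3 - V_1)/3900 + (V_3 - 0)/180 = 0
Collecting terms (coefficients in siemens):
  0.004453·V_1 - 0.0002564·V_3 = 0.0004545
  0.005812·V_3 - 0.0002564·V_1 = 0
Determinant D = (0.004453)(0.005812) - (-0.0002564)(-0.0002564) = 0.00002582
V_1 = [(0.0004545)(0.005812) - (-0.0002564)(0)]/D = 0.1023 V
V_3 = [(0.004453)(0) - (0.0004545)(-0.0002564)]/D = 0.004514 V
Power in each resistor, P = (ΔV)²/R:
  P_R1 = (15 - 0.1023)²/33000 = 0.006725 W
  P_R2 = (0.1023 - 0)²/240 = 0.00004363 W
  P_R3 = (0.1023 - 0.004514)²/3900 = 0.000002453 W
  P_R4 = (0 - 0.004514)²/180 = 0.0000001132 W
P_total = P_R1 + P_R2 + P_R3 + P_R4 = 0.006772 W

Final answer: 0.006772 W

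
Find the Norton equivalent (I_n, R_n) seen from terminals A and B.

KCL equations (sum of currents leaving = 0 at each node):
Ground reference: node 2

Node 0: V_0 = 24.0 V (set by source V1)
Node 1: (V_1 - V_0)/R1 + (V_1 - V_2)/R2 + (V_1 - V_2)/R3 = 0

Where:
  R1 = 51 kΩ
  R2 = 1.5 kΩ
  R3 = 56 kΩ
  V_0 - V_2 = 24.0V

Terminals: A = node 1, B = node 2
Find the Thévenin equivalent first; then I_n = V_th/R_th and R_n = R_th.
Step 1 — V_th is the open-circuit voltage V_A - V_B (nothing connected across the terminals).
Nodal analysis, taking node 2 as the 0 V reference.
Source V1 fixes V_0 = 24 V.
KCL at each unknown node (sum of currents leaving = 0; resistances in Ω):
  Node 1: (V_1 - 24)/51000 + (V_1 - 0)/1500 + (V_1 - 0)/56000 = 0
Collecting terms: 0.0007041 × V_1 = 0.0004706  =>  V_1 = 0.6683 V
V_th = V_1 - V_2 = 0.6683 - 0 = 0.6683 V
Step 2 — R_th: zero the source — replace V1 by a short circuit (node 2 merges into node 0) — and find the resistance seen between A (node 1) and B (node 0).
Reduce the network between node 1 (A) and node 0 (B) by series/parallel combination:
  Rp1 = R1 ‖ R2 ‖ R3 (parallel, all between nodes 0 and 1) = 1/(1/51000 + 1/1500 + 1/56000) = 1420 Ω
R_th = 1.42 kΩ
I_n = V_th/R_th = 0.6683/1420 = 0.0004706 A, and R_n = R_th = 1.42 kΩ

Final answer: I_n = 0.0004706 A, R_n = 1.42 kΩ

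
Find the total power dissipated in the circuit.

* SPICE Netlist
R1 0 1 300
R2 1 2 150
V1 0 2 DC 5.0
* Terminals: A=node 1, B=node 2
Nodal analysis, taking node 2 as the 0 V reference.
Source V1 fixes V_0 = 5 V.
KCL at each unknown node (sum of currents leaving = 0; resistances in Ω):
  Node 1: (V_1 - 5)/300 + (V_1 - 0)/150 = 0
Collecting terms: 0.01 × V_1 = 0.01667  =>  V_1 = 1.667 V
Power in each resistor, P = (ΔV)²/R:
  P_R1 = (5 - 1.667)²/300 = 0.03704 W
  P_R2 = (1.667 - 0)²/150 = 0.01852 W
P_total = P_R1 + P_R2 = 0.05556 W

Final answer: 0.05556 W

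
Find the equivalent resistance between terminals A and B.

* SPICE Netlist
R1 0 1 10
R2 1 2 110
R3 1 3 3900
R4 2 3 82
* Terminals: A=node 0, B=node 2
Reduce the network between node 0 (A) and node 2 (B) by series/parallel combination:
  Rs1 = R3 + R4 (series, joined only at node 3) = 3900 + 82 = 3982 Ω
  Rp1 = R2 ‖ Rs1 (parallel, both between nodes 1 and 2) = 1/(1/110 + 1/3982) = 107 Ω
  Rs2 = R1 + Rp1 (series, joined only at node 1) = 10 + 107 = 117 Ω
R_eq = 117 Ω

Final answer: 117 Ω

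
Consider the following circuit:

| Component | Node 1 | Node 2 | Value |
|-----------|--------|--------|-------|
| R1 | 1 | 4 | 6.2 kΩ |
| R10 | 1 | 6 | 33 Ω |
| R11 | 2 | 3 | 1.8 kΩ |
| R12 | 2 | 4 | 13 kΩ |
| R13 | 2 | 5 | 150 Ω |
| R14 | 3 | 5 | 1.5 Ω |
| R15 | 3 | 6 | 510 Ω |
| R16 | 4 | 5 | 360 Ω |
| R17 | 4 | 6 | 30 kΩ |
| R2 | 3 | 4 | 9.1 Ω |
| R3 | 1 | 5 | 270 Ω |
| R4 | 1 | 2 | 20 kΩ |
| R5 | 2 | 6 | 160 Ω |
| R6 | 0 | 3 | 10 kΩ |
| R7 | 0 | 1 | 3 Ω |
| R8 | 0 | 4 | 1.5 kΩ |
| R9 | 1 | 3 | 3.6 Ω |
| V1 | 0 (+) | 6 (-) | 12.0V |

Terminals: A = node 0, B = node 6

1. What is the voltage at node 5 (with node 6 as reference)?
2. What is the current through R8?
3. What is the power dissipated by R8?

Nodal analysis, taking node 6 as the 0 V reference.
Source V1 fixes V_0 = 12 V.
KCL at each unknown node (sum of currents leaving = 0; resistances in Ω):
  Node 1: (V_1 - V_4)/6200 + (V_1 - V_5)/270 + (V_1 - V_2)/20000 + (V_1 - 12)/3 + (V_1 - V_3)/3.6 + (V_1 - 0)/33 = 0
  Node 2: (V_2 - V_1)/20000 + (V_2 - 0)/160 + (V_2 - V_3)/1800 + (V_2 - V_4)/13000 + (V_2 - V_5)/150 = 0
  Node 3: (V_3 - V_4)/9.1 + (V_3 - 12)/10000 + (V_3 - V_1)/3.6 + (V_3 - V_2)/1800 + (V_3 - V_5)/1.5 + (V_3 - 0)/510 = 0
  Node 4: (V_4 - V_1)/6200 + (V_4 - V_3)/9.1 + (V_4 - 12)/1500 + (V_4 - V_2)/13000 + (V_4 - V_5)/360 + (V_4 - 0)/30000 = 0
  Node 5: (V_5 - V_1)/270 + (V_5 - V_2)/150 + (V_5 - V_3)/1.5 + (V_5 - V_4)/360 = 0
Collecting terms (coefficients in siemens):
  0.6453·V_1 - 0.00005·V_2 - 0.2778·V_3 - 0.0001613·V_4 - 0.003704·V_5 = 4
  0.0136·V_2 - 0.00005·V_1 - 0.0005556·V_3 - 0.00007692·V_4 - 0.006667·V_5 = 0
  1.057·V_3 - 0.2778·V_1 - 0.0005556·V_2 - 0.1099·V_4 - 0.6667·V_5 = 0.0012
  0.1136·V_4 - 0.0001613·V_1 - 0.00007692·V_2 - 0.1099·V_3 - 0.002778·V_5 = 0.008
  0.6798·V_5 - 0.003704·V_1 - 0.006667·V_2 - 0.6667·V_3 - 0.002778·V_4 = 0
Solving these 5 simultaneous equations (Gaussian elimination) gives:
  V_1 = 10.85 V, V_2 = 5.732 V, V_3 = 10.65 V, V_4 = 10.65 V
  V_5 = 10.6 V
Part 1:
  Read off the nodal solution: V_5 = 10.6 V
Part 2:
  I_R8 = (V_0 - V_4)/R8 = (12 - 10.65)/1500 = 0.0009006 A
  Magnitude: I_R8 = 0.0009006 A
Part 3:
  I_R8 = (V_0 - V_4)/R8 = (12 - 10.65)/1500 = 0.0009006 A
  P_R8 = I_R8² × R8 = (0.0009006)² × 1500 = 0.001217 W

Final answers:
1. V_5 = 10.6 V
2. I_R8 = 0.0009006 A
3. P_R8 = 0.001217 W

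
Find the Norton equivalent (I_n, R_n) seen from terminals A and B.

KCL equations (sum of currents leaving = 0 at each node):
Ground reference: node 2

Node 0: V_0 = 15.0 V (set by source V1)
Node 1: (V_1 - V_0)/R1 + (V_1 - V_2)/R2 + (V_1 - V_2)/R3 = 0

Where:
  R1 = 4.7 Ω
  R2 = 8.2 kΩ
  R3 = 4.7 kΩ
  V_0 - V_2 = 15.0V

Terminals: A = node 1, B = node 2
Find the Thévenin equivalent first; then I_n = V_th/R_th and R_n = R_th.
Step 1 — V_th is the open-circuit voltage V_A - V_B (nothing connected across the terminals).
Nodal analysis, taking node 2 as the 0 V reference.
Source V1 fixes V_0 = 15 V.
KCL at each unknown node (sum of currents leaving = 0; resistances in Ω):
  Node 1: (V_1 - 15)/4.7 + (V_1 - 0)/8200 + (V_1 - 0)/4700 = 0
Collecting terms: 0.2131 × V_1 = 3.191  =>  V_1 = 14.98 V
V_th = V_1 - V_2 = 14.98 - 0 = 14.98 V
Step 2 — R_th: zero the source — replace V1 by a short circuit (node 2 merges into node 0) — and find the resistance seen between A (node 1) and B (node 0).
Reduce the network between node 1 (A) and node 0 (B) by series/parallel combination:
  Rp1 = R1 ‖ R2 ‖ R3 (parallel, all between nodes 0 and 1) = 1/(1/4.7 + 1/8200 + 1/4700) = 4.693 Ω
R_th = 4.693 Ω
I_n = V_th/R_th = 14.98/4.693 = 3.191 A, and R_n = R_th = 4.693 Ω

Final answer: I_n = 3.191 A, R_n = 4.693 Ω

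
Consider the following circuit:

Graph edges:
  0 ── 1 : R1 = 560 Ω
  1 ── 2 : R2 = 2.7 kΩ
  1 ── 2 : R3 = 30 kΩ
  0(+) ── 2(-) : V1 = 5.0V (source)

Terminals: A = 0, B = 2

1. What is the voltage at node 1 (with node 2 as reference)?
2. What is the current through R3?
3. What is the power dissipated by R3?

Nodal analysis, taking node 2 as the 0 V reference.
Source V1 fixes V_0 = 5 V.
KCL at each unknown node (sum of currents leaving = 0; resistances in Ω):
  Node 1: (V_1 - 5)/560 + (V_1 - 0)/2700 + (V_1 - 0)/30000 = 0
Collecting terms: 0.002189 × V_1 = 0.008929  =>  V_1 = 4.078 V
Part 1:
  Read off the nodal solution: V_1 = 4.078 V
Part 2:
  I_R3 = (V_1 - V_2)/R3 = (4.078 - 0)/30000 = 0.0001359 A
  Magnitude: I_R3 = 0.0001359 A
Part 3:
  I_R3 = (V_1 - V_2)/R3 = (4.078 - 0)/30000 = 0.0001359 A
  P_R3 = I_R3² × R3 = (0.0001359)² × 30000 = 0.0005544 W

Final answers:
1. V_1 = 4.078 V
2. I_R3 = 0.0001359 A
3. P_R3 = 0.0005544 W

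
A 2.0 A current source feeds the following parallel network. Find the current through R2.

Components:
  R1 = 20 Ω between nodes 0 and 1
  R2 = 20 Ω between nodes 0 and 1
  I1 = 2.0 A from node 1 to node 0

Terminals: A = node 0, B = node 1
All resistors sit directly between nodes 0 and 1, so they are in parallel and share one voltage V; the full source current 2 A splits among them.
1/R_par = 1/20 + 1/20 = 0.1 S  =>  R_par = 10 Ω
V = I × R_par = 2 × 10 = 20 V
I_R2 = V/R2 = 20/20 = 1 A

Final answer: 1 A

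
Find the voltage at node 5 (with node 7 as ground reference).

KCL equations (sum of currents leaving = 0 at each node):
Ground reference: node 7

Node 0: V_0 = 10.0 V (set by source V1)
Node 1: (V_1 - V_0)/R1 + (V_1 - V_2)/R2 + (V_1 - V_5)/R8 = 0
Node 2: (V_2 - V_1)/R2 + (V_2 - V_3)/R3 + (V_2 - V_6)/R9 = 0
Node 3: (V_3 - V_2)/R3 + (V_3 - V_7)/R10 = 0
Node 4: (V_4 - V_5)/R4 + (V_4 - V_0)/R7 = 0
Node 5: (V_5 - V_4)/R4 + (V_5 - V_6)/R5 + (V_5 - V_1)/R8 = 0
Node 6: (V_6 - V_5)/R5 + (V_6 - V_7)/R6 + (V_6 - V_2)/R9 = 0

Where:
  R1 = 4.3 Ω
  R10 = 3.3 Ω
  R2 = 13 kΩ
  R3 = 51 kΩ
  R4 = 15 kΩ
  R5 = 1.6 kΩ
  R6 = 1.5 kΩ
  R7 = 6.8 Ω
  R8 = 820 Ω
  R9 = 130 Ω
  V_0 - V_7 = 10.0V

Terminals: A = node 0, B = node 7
Nodal analysis, taking node 7 as the 0 V reference.
Source V1 fixes V_0 = 10 V.
KCL at each unknown node (sum of currents leaving = 0; resistances in Ω):
  Node 1: (V_1 - 10)/4.3 + (V_1 - V_2)/13000 + (V_1 - V_5)/820 = 0
  Node 2: (V_2 - V_1)/13000 + (V_2 - V_3)/51000 + (V_2 - V_6)/130 = 0
  Node 3: (V_3 - V_2)/51000 + (V_3 - 0)/3.3 = 0
  Node 4: (V_4 - V_5)/15000 + (V_4 - 10)/6.8 = 0
  Node 5: (V_5 - V_4)/15000 + (V_5 - V_6)/1600 + (V_5 - V_1)/820 = 0
  Node 6: (V_6 - V_5)/1600 + (V_6 - 0)/1500 + (V_6 - V_2)/130 = 0
Collecting terms (coefficients in siemens):
  0.2339·V_1 - 0.00007692·V_2 - 0.00122·V_5 = 2.326
  0.007789·V_2 - 0.00007692·V_1 - 0.00001961·V_3 - 0.007692·V_6 = 0
  0.303·V_3 - 0.00001961·V_2 = 0
  0.1471·V_4 - 0.00006667·V_5 = 1.471
  0.001911·V_5 - 0.00122·V_1 - 0.00006667·V_4 - 0.000625·V_6 = 0
  0.008984·V_6 - 0.007692·V_2 - 0.000625·V_5 = 0
Solving these 6 simultaneous equations (Gaussian elimination) gives:
  V_1 = 9.988 V, V_2 = 4.241 V, V_3 = 0.0002744 V, V_4 = 9.999 V
  V_5 = 8.094 V, V_6 = 4.194 V
The requested potential is V_5 = 8.094 V.

Final answer: V_5 = 8.094 V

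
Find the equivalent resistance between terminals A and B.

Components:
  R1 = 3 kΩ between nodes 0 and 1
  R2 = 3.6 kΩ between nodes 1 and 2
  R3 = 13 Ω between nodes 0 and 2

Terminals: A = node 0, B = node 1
Reduce the network between node 0 (A) and node 1 (B) by series/parallel combination:
  Rs1 = R3 + R2 (series, joined only at node 2) = 13 + 3600 = 3613 Ω
  Rp1 = R1 ‖ Rs1 (parallel, both between nodes 0 and 1) = 1/(1/3000 + 1/3613) = 1639 Ω
R_eq = 1.639 kΩ

Final answer: 1.639 kΩ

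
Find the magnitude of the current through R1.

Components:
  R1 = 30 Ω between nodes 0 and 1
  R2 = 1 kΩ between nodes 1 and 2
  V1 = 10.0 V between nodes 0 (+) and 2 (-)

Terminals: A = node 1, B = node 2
Nodal analysis, taking node 2 as the 0 V reference.
Source V1 fixes V_0 = 10 V.
KCL at each unknown node (sum of currents leaving = 0; resistances in Ω):
  Node 1: (V_1 - 10)/30 + (V_1 - 0)/1000 = 0
Collecting terms: 0.03433 × V_1 = 0.3333  =>  V_1 = 9.709 V
I_R1 = (V_0 - V_1)/R1 = (10 - 9.709)/30 = 0.009709 A
|I_R1| = 0.009709 A

Final answer: |I_R1| = 0.009709 A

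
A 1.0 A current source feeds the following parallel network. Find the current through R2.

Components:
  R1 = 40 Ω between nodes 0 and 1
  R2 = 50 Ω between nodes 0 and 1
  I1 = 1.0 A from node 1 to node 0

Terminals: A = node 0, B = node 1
All resistors sit directly between nodes 0 and 1, so they are in parallel and share one voltage V; the full source current 1 A splits among them.
1/R_par = 1/40 + 1/50 = 0.045 S  =>  R_par = 22.22 Ω
V = I × R_par = 1 × 22.22 = 22.22 V
I_R2 = V/R2 = 22.22/50 = 0.4444 A

Final answer: 0.4444 A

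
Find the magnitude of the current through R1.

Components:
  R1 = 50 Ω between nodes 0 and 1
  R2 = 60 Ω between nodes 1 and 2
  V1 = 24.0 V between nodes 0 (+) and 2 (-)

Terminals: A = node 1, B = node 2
Nodal analysis, taking node 2 as the 0 V reference.
Source V1 fixes V_0 = 24 V.
KCL at each unknown node (sum of currents leaving = 0; resistances in Ω):
  Node 1: (V_1 - 24)/50 + (V_1 - 0)/60 = 0
Collecting terms: 0.03667 × V_1 = 0.48  =>  V_1 = 13.09 V
I_R1 = (V_0 - V_1)/R1 = (24 - 13.09)/50 = 0.2182 A
|I_R1| = 0.2182 A

Final answer: |I_R1| = 0.2182 A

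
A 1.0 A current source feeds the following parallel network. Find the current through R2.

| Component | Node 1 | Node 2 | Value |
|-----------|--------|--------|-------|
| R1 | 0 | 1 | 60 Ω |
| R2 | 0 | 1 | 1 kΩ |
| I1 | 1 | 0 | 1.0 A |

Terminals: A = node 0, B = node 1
All resistors sit directly between nodes 0 and 1, so they are in parallel and share one voltage V; the full source current 1 A splits among them.
1/R_par = 1/60 + 1/1000 = 0.01767 S  =>  R_par = 56.6 Ω
V = I × R_par = 1 × 56.6 = 56.6 V
I_R2 = V/R2 = 56.6/1000 = 0.0566 A

Final answer: 0.0566 A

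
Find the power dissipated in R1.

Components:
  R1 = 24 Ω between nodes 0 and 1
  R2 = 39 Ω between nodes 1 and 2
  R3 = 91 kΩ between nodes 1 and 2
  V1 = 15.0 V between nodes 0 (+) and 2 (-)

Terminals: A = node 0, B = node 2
Nodal analysis, taking node 2 as the 0 V reference.
Source V1 fixes V_0 = 15 V.
KCL at each unknown node (sum of currents leaving = 0; resistances in Ω):
  Node 1: (V_1 - 15)/24 + (V_1 - 0)/39 + (V_1 - 0)/91000 = 0
Collecting terms: 0.06732 × V_1 = 0.625  =>  V_1 = 9.284 V
I_R1 = (V_0 - V_1)/R1 = (15 - 9.284)/24 = 0.2382 A
P_R1 = I_R1² × R1 = (0.2382)² × 24 = 1.361 W

Final answer: 1.361 W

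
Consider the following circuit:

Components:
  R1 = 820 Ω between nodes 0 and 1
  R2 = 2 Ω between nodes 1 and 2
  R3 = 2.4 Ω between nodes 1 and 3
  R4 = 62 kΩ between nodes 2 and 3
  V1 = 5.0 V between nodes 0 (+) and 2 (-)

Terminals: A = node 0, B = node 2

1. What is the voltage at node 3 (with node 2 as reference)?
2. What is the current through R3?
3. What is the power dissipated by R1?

Nodal analysis, taking node 2 as the 0 V reference.
Source V1 fixes V_0 = 5 V.
KCL at each unknown node (sum of currents leaving = 0; resistances in Ω):
  Node 1: (V_1 - 5)/820 + (V_1 - 0)/2 + (V_1 - V_3)/2.4 = 0
  Node 3: (V_3 - V_1)/2.4 + (V_3 - 0)/62000 = 0
Collecting terms (coefficients in siemens):
  0.9179·V_1 - 0.4167·V_3 = 0.006098
  0.4167·V_3 - 0.4167·V_1 = 0
Determinant D = (0.9179)(0.4167) - (-0.4167)(-0.4167) = 0.2089
V_1 = [(0.006098)(0.4167) - (-0.4167)(0)]/D = 0.01217 V
V_3 = [(0.9179)(0) - (0.006098)(-0.4167)]/D = 0.01216 V
Part 1:
  Read off the nodal solution: V_3 = 0.01216 V
Part 2:
  I_R3 = (V_1 - V_3)/R3 = (0.01217 - 0.01216)/2.4 = 0.0000001962 A
  Magnitude: I_R3 = 0.0000001962 A
Part 3:
  I_R1 = (V_0 - V_1)/R1 = (5 - 0.01217)/820 = 0.006083 A
  P_R1 = I_R1² × R1 = (0.006083)² × 820 = 0.03034 W

Final answers:
1. V_3 = 0.01216 V
2. I_R3 = 1.962e-07 A
3. P_R1 = 0.03034 W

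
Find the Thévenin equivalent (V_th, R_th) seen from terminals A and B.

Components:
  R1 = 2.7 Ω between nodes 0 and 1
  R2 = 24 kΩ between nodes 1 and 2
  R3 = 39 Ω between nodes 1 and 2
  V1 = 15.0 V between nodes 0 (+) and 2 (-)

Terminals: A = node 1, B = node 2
Step 1 — V_th is the open-circuit voltage V_A - V_B (nothing connected across the terminals).
Nodal analysis, taking node 2 as the 0 V reference.
Source V1 fixes V_0 = 15 V.
KCL at each unknown node (sum of currents leaving = 0; resistances in Ω):
  Node 1: (V_1 - 15)/2.7 + (V_1 - 0)/24000 + (V_1 - 0)/39 = 0
Collecting terms: 0.3961 × V_1 = 5.556  =>  V_1 = 14.03 V
V_th = V_1 - V_2 = 14.03 - 0 = 14.03 V
Step 2 — R_th: zero the source — replace V1 by a short circuit (node 2 merges into node 0) — and find the resistance seen between A (node 1) and B (node 0).
Reduce the network between node 1 (A) and node 0 (B) by series/parallel combination:
  Rp1 = R1 ‖ R2 ‖ R3 (parallel, all between nodes 0 and 1) = 1/(1/2.7 + 1/24000 + 1/39) = 2.525 Ω
R_th = 2.525 Ω

Final answer: V_th = 14.03 V, R_th = 2.525 Ω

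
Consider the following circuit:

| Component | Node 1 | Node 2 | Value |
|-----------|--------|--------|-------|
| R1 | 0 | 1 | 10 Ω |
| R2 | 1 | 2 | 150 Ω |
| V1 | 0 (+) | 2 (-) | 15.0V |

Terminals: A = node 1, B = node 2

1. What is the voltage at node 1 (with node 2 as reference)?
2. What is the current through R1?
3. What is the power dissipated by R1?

Nodal analysis, taking node 2 as the 0 V reference.
Source V1 fixes V_0 = 15 V.
KCL at each unknown node (sum of currents leaving = 0; resistances in Ω):
  Node 1: (V_1 - 15)/10 + (V_1 - 0)/150 = 0
Collecting terms: 0.1067 × V_1 = 1.5  =>  V_1 = 14.06 V
Part 1:
  Read off the nodal solution: V_1 = 14.06 V
Part 2:
  I_R1 = (V_0 - V_1)/R1 = (15 - 14.06)/10 = 0.09375 A
  Magnitude: I_R1 = 0.09375 A
Part 3:
  I_R1 = (V_0 - V_1)/R1 = (15 - 14.06)/10 = 0.09375 A
  P_R1 = I_R1² × R1 = (0.09375)² × 10 = 0.08789 W

Final answers:
1. V_1 = 14.06 V
2. I_R1 = 0.09375 A
3. P_R1 = 0.08789 W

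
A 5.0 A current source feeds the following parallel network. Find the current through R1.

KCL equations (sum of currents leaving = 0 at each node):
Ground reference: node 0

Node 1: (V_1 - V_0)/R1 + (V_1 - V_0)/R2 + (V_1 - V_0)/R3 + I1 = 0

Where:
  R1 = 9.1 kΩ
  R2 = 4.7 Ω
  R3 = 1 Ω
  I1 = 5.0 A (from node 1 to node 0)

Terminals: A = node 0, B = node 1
All resistors sit directly between nodes 0 and 1, so they are in parallel and share one voltage V; the full source current 5 A splits among them.
1/R_par = 1/9100 + 1/4.7 + 1/1 = 1.213 S  =>  R_par = 0.8245 Ω
V = I × R_par = 5 × 0.8245 = 4.122 V
I_R1 = V/R1 = 4.122/9100 = 0.000453 A

Final answer: 0.000453 A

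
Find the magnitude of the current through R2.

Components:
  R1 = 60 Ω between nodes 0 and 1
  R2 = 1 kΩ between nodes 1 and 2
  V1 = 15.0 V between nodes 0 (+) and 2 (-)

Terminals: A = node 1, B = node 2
Nodal analysis, taking node 2 as the 0 V reference.
Source V1 fixes V_0 = 15 V.
KCL at each unknown node (sum of currents leaving = 0; resistances in Ω):
  Node 1: (V_1 - 15)/60 + (V_1 - 0)/1000 = 0
Collecting terms: 0.01767 × V_1 = 0.25  =>  V_1 = 14.15 V
I_R2 = (V_1 - V_2)/R2 = (14.15 - 0)/1000 = 0.01415 A
|I_R2| = 0.01415 A

Final answer: |I_R2| = 0.01415 A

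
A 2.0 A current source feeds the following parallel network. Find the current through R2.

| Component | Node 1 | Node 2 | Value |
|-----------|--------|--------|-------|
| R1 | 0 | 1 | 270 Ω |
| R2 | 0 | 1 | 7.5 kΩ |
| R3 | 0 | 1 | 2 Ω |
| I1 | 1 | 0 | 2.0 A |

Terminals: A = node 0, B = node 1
All resistors sit directly between nodes 0 and 1, so they are in parallel and share one voltage V; the full source current 2 A splits among them.
1/R_par = 1/270 + 1/7500 + 1/2 = 0.5038 S  =>  R_par = 1.985 Ω
V = I × R_par = 2 × 1.985 = 3.97 V
I_R2 = V/R2 = 3.97/7500 = 0.0005293 A

Final answer: 0.0005293 A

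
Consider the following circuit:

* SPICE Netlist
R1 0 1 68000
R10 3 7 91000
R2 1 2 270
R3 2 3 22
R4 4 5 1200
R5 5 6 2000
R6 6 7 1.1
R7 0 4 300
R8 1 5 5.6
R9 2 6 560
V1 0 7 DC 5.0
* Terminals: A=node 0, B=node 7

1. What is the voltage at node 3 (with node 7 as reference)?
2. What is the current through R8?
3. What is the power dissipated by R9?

Nodal analysis, taking node 7 as the 0 V reference.
Source V1 fixes V_0 = 5 V.
KCL at each unknown node (sum of currents leaving = 0; resistances in Ω):
  Node 1: (V_1 - 5)/68000 + (V_1 - V_2)/270 + (V_1 - V_5)/5.6 = 0
  Node 2: (V_2 - V_1)/270 + (V_2 - V_3)/22 + (V_2 - V_6)/560 = 0
  Node 3: (V_3 - V_2)/22 + (V_3 - 0)/91000 = 0
  Node 4: (V_4 - V_5)/1200 + (V_4 - 5)/300 = 0
  Node 5: (V_5 - V_4)/1200 + (V_5 - V_6)/2000 + (V_5 - V_1)/5.6 = 0
  Node 6: (V_6 - V_5)/2000 + (V_6 - 0)/1.1 + (V_6 - V_2)/560 = 0
Collecting terms (coefficients in siemens):
  0.1823·V_1 - 0.003704·V_2 - 0.1786·V_5 = 0.00007353
  0.05094·V_2 - 0.003704·V_1 - 0.04545·V_3 - 0.001786·V_6 = 0
  0.04547·V_3 - 0.04545·V_2 = 0
  0.004167·V_4 - 0.0008333·V_5 = 0.01667
  0.1799·V_5 - 0.1786·V_1 - 0.0008333·V_4 - 0.0005·V_6 = 0
  0.9114·V_6 - 0.001786·V_2 - 0.0005·V_5 = 0
Solving these 6 simultaneous equations (Gaussian elimination) gives:
  V_1 = 1.422 V, V_2 = 0.9584 V, V_3 = 0.9582 V, V_4 = 4.286 V
  V_5 = 1.431 V, V_6 = 0.002663 V
Part 1:
  Read off the nodal solution: V_3 = 0.9582 V
Part 2:
  I_R8 = (V_1 - V_5)/R8 = (1.422 - 1.431)/5.6 = -0.001665 A
  Magnitude: I_R8 = 0.001665 A
Part 3:
  I_R9 = (V_2 - V_6)/R9 = (0.9584 - 0.002663)/560 = 0.001707 A
  P_R9 = I_R9² × R9 = (0.001707)² × 560 = 0.001631 W

Final answers:
1. V_3 = 0.9582 V
2. I_R8 = 0.001665 A
3. P_R9 = 0.001631 W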